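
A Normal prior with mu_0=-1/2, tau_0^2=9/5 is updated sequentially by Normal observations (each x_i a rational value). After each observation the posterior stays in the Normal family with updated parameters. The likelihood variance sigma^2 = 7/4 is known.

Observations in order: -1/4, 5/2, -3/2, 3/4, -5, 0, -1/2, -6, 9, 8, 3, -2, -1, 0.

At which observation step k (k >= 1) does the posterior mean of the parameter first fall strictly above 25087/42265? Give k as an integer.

obs 1: x=-1/4 → posterior Normal(-53/142, 63/71)
obs 2: x=5/2 → posterior Normal(127/214, 63/107)
obs 3: x=-3/2 → posterior Normal(19/286, 63/143)
obs 4: x=3/4 → posterior Normal(73/358, 63/179)
obs 5: x=-5 → posterior Normal(-287/430, 63/215)
obs 6: x=0 → posterior Normal(-287/502, 63/251)
obs 7: x=-1/2 → posterior Normal(-323/574, 9/41)
obs 8: x=-6 → posterior Normal(-755/646, 63/323)
obs 9: x=9 → posterior Normal(-107/718, 63/359)
obs 10: x=8 → posterior Normal(469/790, 63/395)
obs 11: x=3 → posterior Normal(685/862, 63/431)
obs 12: x=-2 → posterior Normal(541/934, 63/467)
obs 13: x=-1 → posterior Normal(469/1006, 63/503)
obs 14: x=0 → posterior Normal(67/154, 9/77)

k = 10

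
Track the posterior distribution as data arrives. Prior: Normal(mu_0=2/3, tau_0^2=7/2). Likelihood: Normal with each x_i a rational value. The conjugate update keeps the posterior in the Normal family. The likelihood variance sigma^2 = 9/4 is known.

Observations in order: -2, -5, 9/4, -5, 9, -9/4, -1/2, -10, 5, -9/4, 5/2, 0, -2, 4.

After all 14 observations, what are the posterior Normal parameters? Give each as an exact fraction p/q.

obs 1: x=-2 → posterior Normal(-22/23, 63/46)
obs 2: x=-5 → posterior Normal(-92/37, 63/74)
obs 3: x=9/4 → posterior Normal(-121/102, 21/34)
obs 4: x=-5 → posterior Normal(-261/130, 63/130)
obs 5: x=9 → posterior Normal(-9/158, 63/158)
obs 6: x=-9/4 → posterior Normal(-12/31, 21/62)
obs 7: x=-1/2 → posterior Normal(-43/107, 63/214)
obs 8: x=-10 → posterior Normal(-183/121, 63/242)
obs 9: x=5 → posterior Normal(-113/135, 7/30)
obs 10: x=-9/4 → posterior Normal(-289/298, 63/298)
obs 11: x=5/2 → posterior Normal(-219/326, 63/326)
obs 12: x=0 → posterior Normal(-73/118, 21/118)
obs 13: x=-2 → posterior Normal(-275/382, 63/382)
obs 14: x=4 → posterior Normal(-163/410, 63/410)

mu_0=-163/410, tau_0^2=63/410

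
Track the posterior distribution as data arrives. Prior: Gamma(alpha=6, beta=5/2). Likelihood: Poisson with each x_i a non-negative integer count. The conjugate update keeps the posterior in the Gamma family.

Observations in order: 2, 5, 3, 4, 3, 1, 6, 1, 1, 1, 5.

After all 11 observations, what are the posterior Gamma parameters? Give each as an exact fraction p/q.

alpha=38, beta=27/2

obs 1: x=2 → posterior Gamma(8, 7/2)
obs 2: x=5 → posterior Gamma(13, 9/2)
obs 3: x=3 → posterior Gamma(16, 11/2)
obs 4: x=4 → posterior Gamma(20, 13/2)
obs 5: x=3 → posterior Gamma(23, 15/2)
obs 6: x=1 → posterior Gamma(24, 17/2)
obs 7: x=6 → posterior Gamma(30, 19/2)
obs 8: x=1 → posterior Gamma(31, 21/2)
obs 9: x=1 → posterior Gamma(32, 23/2)
obs 10: x=1 → posterior Gamma(33, 25/2)
obs 11: x=5 → posterior Gamma(38, 27/2)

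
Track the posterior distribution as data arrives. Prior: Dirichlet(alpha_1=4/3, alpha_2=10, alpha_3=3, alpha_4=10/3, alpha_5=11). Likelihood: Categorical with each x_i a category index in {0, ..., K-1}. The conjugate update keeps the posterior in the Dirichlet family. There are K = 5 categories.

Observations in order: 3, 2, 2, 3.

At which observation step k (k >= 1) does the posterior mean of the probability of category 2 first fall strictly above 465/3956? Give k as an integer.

obs 1: x=3 → posterior Dirichlet(4/3, 10, 3, 13/3, 11)
obs 2: x=2 → posterior Dirichlet(4/3, 10, 4, 13/3, 11)
obs 3: x=2 → posterior Dirichlet(4/3, 10, 5, 13/3, 11)
obs 4: x=3 → posterior Dirichlet(4/3, 10, 5, 16/3, 11)

k = 2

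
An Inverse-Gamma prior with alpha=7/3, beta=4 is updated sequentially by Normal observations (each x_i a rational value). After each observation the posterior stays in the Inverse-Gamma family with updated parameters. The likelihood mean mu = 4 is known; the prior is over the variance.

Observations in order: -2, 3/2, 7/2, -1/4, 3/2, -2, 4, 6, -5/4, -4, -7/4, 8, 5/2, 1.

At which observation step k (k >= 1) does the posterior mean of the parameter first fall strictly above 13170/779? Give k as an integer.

obs 1: x=-2 → posterior Inverse-Gamma(17/6, 22)
obs 2: x=3/2 → posterior Inverse-Gamma(10/3, 201/8)
obs 3: x=7/2 → posterior Inverse-Gamma(23/6, 101/4)
obs 4: x=-1/4 → posterior Inverse-Gamma(13/3, 1097/32)
obs 5: x=3/2 → posterior Inverse-Gamma(29/6, 1197/32)
obs 6: x=-2 → posterior Inverse-Gamma(16/3, 1773/32)
obs 7: x=4 → posterior Inverse-Gamma(35/6, 1773/32)
obs 8: x=6 → posterior Inverse-Gamma(19/3, 1837/32)
obs 9: x=-5/4 → posterior Inverse-Gamma(41/6, 1139/16)
obs 10: x=-4 → posterior Inverse-Gamma(22/3, 1651/16)
obs 11: x=-7/4 → posterior Inverse-Gamma(47/6, 3831/32)
obs 12: x=8 → posterior Inverse-Gamma(25/3, 4087/32)
obs 13: x=5/2 → posterior Inverse-Gamma(53/6, 4123/32)
obs 14: x=1 → posterior Inverse-Gamma(28/3, 4267/32)

k = 11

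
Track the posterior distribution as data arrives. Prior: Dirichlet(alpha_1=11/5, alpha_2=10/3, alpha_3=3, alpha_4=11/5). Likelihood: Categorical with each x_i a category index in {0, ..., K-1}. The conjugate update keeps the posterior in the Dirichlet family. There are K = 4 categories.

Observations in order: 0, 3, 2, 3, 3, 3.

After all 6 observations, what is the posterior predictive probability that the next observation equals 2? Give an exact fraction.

obs 1: x=0 → posterior Dirichlet(16/5, 10/3, 3, 11/5)
obs 2: x=3 → posterior Dirichlet(16/5, 10/3, 3, 16/5)
obs 3: x=2 → posterior Dirichlet(16/5, 10/3, 4, 16/5)
obs 4: x=3 → posterior Dirichlet(16/5, 10/3, 4, 21/5)
obs 5: x=3 → posterior Dirichlet(16/5, 10/3, 4, 26/5)
obs 6: x=3 → posterior Dirichlet(16/5, 10/3, 4, 31/5)

60/251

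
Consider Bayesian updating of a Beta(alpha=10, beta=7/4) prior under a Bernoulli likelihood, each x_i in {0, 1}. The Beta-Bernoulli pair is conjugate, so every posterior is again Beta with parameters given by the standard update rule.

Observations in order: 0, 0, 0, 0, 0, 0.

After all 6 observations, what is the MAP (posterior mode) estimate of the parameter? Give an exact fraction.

obs 1: x=0 → posterior Beta(10, 11/4)
obs 2: x=0 → posterior Beta(10, 15/4)
obs 3: x=0 → posterior Beta(10, 19/4)
obs 4: x=0 → posterior Beta(10, 23/4)
obs 5: x=0 → posterior Beta(10, 27/4)
obs 6: x=0 → posterior Beta(10, 31/4)

4/7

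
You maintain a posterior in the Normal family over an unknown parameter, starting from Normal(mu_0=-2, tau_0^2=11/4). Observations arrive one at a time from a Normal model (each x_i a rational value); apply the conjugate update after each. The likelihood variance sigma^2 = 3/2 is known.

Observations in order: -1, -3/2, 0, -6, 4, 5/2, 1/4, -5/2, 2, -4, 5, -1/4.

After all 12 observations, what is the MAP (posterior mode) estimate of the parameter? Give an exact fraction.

-19/92

obs 1: x=-1 → posterior Normal(-23/17, 33/34)
obs 2: x=-3/2 → posterior Normal(-79/56, 33/56)
obs 3: x=0 → posterior Normal(-79/78, 11/26)
obs 4: x=-6 → posterior Normal(-211/100, 33/100)
obs 5: x=4 → posterior Normal(-123/122, 33/122)
obs 6: x=5/2 → posterior Normal(-17/36, 11/48)
obs 7: x=1/4 → posterior Normal(-125/332, 33/166)
obs 8: x=-5/2 → posterior Normal(-5/8, 33/188)
obs 9: x=2 → posterior Normal(-7/20, 11/70)
obs 10: x=-4 → posterior Normal(-323/464, 33/232)
obs 11: x=5 → posterior Normal(-103/508, 33/254)
obs 12: x=-1/4 → posterior Normal(-19/92, 11/92)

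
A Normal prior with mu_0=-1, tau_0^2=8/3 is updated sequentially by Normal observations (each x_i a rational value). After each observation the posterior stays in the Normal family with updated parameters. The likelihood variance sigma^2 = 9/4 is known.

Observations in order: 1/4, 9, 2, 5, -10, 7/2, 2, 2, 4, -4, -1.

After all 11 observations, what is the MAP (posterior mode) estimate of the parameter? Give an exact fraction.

381/379

obs 1: x=1/4 → posterior Normal(-19/59, 72/59)
obs 2: x=9 → posterior Normal(269/91, 72/91)
obs 3: x=2 → posterior Normal(111/41, 24/41)
obs 4: x=5 → posterior Normal(493/155, 72/155)
obs 5: x=-10 → posterior Normal(173/187, 72/187)
obs 6: x=7/2 → posterior Normal(95/73, 24/73)
obs 7: x=2 → posterior Normal(349/251, 72/251)
obs 8: x=2 → posterior Normal(413/283, 72/283)
obs 9: x=4 → posterior Normal(541/315, 8/35)
obs 10: x=-4 → posterior Normal(413/347, 72/347)
obs 11: x=-1 → posterior Normal(381/379, 72/379)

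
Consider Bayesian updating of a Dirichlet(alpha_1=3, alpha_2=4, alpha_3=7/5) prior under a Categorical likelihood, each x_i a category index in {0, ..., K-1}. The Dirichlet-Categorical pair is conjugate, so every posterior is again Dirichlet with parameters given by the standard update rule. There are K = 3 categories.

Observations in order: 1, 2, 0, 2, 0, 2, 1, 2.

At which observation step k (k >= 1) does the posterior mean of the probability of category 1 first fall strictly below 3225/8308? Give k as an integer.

k = 5

obs 1: x=1 → posterior Dirichlet(3, 5, 7/5)
obs 2: x=2 → posterior Dirichlet(3, 5, 12/5)
obs 3: x=0 → posterior Dirichlet(4, 5, 12/5)
obs 4: x=2 → posterior Dirichlet(4, 5, 17/5)
obs 5: x=0 → posterior Dirichlet(5, 5, 17/5)
obs 6: x=2 → posterior Dirichlet(5, 5, 22/5)
obs 7: x=1 → posterior Dirichlet(5, 6, 22/5)
obs 8: x=2 → posterior Dirichlet(5, 6, 27/5)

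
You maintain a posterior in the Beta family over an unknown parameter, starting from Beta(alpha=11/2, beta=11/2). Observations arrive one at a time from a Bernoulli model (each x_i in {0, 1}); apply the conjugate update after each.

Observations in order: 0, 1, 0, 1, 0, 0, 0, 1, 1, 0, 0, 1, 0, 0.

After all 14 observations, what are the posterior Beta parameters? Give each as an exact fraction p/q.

obs 1: x=0 → posterior Beta(11/2, 13/2)
obs 2: x=1 → posterior Beta(13/2, 13/2)
obs 3: x=0 → posterior Beta(13/2, 15/2)
obs 4: x=1 → posterior Beta(15/2, 15/2)
obs 5: x=0 → posterior Beta(15/2, 17/2)
obs 6: x=0 → posterior Beta(15/2, 19/2)
obs 7: x=0 → posterior Beta(15/2, 21/2)
obs 8: x=1 → posterior Beta(17/2, 21/2)
obs 9: x=1 → posterior Beta(19/2, 21/2)
obs 10: x=0 → posterior Beta(19/2, 23/2)
obs 11: x=0 → posterior Beta(19/2, 25/2)
obs 12: x=1 → posterior Beta(21/2, 25/2)
obs 13: x=0 → posterior Beta(21/2, 27/2)
obs 14: x=0 → posterior Beta(21/2, 29/2)

alpha=21/2, beta=29/2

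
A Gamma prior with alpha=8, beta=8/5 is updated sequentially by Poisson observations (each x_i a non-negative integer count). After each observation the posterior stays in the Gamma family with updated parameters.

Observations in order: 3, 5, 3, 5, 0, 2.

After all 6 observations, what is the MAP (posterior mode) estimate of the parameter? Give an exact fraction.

125/38

obs 1: x=3 → posterior Gamma(11, 13/5)
obs 2: x=5 → posterior Gamma(16, 18/5)
obs 3: x=3 → posterior Gamma(19, 23/5)
obs 4: x=5 → posterior Gamma(24, 28/5)
obs 5: x=0 → posterior Gamma(24, 33/5)
obs 6: x=2 → posterior Gamma(26, 38/5)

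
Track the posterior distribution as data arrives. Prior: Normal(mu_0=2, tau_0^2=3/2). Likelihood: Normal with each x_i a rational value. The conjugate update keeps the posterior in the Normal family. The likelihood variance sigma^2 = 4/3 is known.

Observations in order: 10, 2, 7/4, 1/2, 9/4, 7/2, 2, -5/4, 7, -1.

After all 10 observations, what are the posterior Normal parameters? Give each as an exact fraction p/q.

mu_0=1027/392, tau_0^2=6/49

obs 1: x=10 → posterior Normal(106/17, 12/17)
obs 2: x=2 → posterior Normal(62/13, 6/13)
obs 3: x=7/4 → posterior Normal(559/140, 12/35)
obs 4: x=1/2 → posterior Normal(577/176, 3/11)
obs 5: x=9/4 → posterior Normal(329/106, 12/53)
obs 6: x=7/2 → posterior Normal(98/31, 6/31)
obs 7: x=2 → posterior Normal(214/71, 12/71)
obs 8: x=-5/4 → posterior Normal(811/320, 3/20)
obs 9: x=7 → posterior Normal(1063/356, 12/89)
obs 10: x=-1 → posterior Normal(1027/392, 6/49)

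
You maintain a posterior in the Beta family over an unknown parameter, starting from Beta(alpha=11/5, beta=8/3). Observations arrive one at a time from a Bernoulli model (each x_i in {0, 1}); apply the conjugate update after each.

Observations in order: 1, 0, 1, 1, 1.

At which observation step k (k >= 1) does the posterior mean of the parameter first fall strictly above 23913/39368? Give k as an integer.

obs 1: x=1 → posterior Beta(16/5, 8/3)
obs 2: x=0 → posterior Beta(16/5, 11/3)
obs 3: x=1 → posterior Beta(21/5, 11/3)
obs 4: x=1 → posterior Beta(26/5, 11/3)
obs 5: x=1 → posterior Beta(31/5, 11/3)

k = 5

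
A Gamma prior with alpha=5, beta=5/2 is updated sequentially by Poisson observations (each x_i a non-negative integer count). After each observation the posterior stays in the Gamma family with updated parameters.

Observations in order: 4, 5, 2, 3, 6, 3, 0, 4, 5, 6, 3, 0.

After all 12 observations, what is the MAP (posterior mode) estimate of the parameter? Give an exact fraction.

obs 1: x=4 → posterior Gamma(9, 7/2)
obs 2: x=5 → posterior Gamma(14, 9/2)
obs 3: x=2 → posterior Gamma(16, 11/2)
obs 4: x=3 → posterior Gamma(19, 13/2)
obs 5: x=6 → posterior Gamma(25, 15/2)
obs 6: x=3 → posterior Gamma(28, 17/2)
obs 7: x=0 → posterior Gamma(28, 19/2)
obs 8: x=4 → posterior Gamma(32, 21/2)
obs 9: x=5 → posterior Gamma(37, 23/2)
obs 10: x=6 → posterior Gamma(43, 25/2)
obs 11: x=3 → posterior Gamma(46, 27/2)
obs 12: x=0 → posterior Gamma(46, 29/2)

90/29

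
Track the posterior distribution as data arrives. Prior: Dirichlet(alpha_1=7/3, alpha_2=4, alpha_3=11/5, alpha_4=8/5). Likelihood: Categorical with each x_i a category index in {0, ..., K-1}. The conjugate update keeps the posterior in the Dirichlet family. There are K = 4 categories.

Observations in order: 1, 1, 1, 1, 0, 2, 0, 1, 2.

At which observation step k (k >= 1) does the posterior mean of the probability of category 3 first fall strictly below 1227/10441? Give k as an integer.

k = 4

obs 1: x=1 → posterior Dirichlet(7/3, 5, 11/5, 8/5)
obs 2: x=1 → posterior Dirichlet(7/3, 6, 11/5, 8/5)
obs 3: x=1 → posterior Dirichlet(7/3, 7, 11/5, 8/5)
obs 4: x=1 → posterior Dirichlet(7/3, 8, 11/5, 8/5)
obs 5: x=0 → posterior Dirichlet(10/3, 8, 11/5, 8/5)
obs 6: x=2 → posterior Dirichlet(10/3, 8, 16/5, 8/5)
obs 7: x=0 → posterior Dirichlet(13/3, 8, 16/5, 8/5)
obs 8: x=1 → posterior Dirichlet(13/3, 9, 16/5, 8/5)
obs 9: x=2 → posterior Dirichlet(13/3, 9, 21/5, 8/5)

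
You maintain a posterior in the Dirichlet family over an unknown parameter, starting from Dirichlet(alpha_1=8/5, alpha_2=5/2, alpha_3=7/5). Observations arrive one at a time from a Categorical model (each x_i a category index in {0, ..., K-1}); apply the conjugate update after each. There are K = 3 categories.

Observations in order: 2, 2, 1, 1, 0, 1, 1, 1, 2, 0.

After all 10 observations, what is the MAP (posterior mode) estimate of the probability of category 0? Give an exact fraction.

obs 1: x=2 → posterior Dirichlet(8/5, 5/2, 12/5)
obs 2: x=2 → posterior Dirichlet(8/5, 5/2, 17/5)
obs 3: x=1 → posterior Dirichlet(8/5, 7/2, 17/5)
obs 4: x=1 → posterior Dirichlet(8/5, 9/2, 17/5)
obs 5: x=0 → posterior Dirichlet(13/5, 9/2, 17/5)
obs 6: x=1 → posterior Dirichlet(13/5, 11/2, 17/5)
obs 7: x=1 → posterior Dirichlet(13/5, 13/2, 17/5)
obs 8: x=1 → posterior Dirichlet(13/5, 15/2, 17/5)
obs 9: x=2 → posterior Dirichlet(13/5, 15/2, 22/5)
obs 10: x=0 → posterior Dirichlet(18/5, 15/2, 22/5)

26/125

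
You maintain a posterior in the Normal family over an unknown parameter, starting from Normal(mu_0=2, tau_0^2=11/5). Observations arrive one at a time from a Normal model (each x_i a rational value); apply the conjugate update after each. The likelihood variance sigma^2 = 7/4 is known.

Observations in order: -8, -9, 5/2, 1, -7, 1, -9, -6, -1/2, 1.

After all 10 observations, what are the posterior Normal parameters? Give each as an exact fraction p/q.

obs 1: x=-8 → posterior Normal(-282/79, 77/79)
obs 2: x=-9 → posterior Normal(-226/41, 77/123)
obs 3: x=5/2 → posterior Normal(-568/167, 77/167)
obs 4: x=1 → posterior Normal(-524/211, 77/211)
obs 5: x=-7 → posterior Normal(-832/255, 77/255)
obs 6: x=1 → posterior Normal(-788/299, 77/299)
obs 7: x=-9 → posterior Normal(-1184/343, 11/49)
obs 8: x=-6 → posterior Normal(-1448/387, 77/387)
obs 9: x=-1/2 → posterior Normal(-1470/431, 77/431)
obs 10: x=1 → posterior Normal(-1426/475, 77/475)

mu_0=-1426/475, tau_0^2=77/475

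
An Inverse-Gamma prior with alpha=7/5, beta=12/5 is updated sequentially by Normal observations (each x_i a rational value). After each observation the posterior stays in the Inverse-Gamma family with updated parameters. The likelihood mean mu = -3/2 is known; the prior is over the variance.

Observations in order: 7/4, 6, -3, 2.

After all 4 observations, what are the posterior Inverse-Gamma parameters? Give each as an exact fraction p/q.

obs 1: x=7/4 → posterior Inverse-Gamma(19/10, 1229/160)
obs 2: x=6 → posterior Inverse-Gamma(12/5, 5729/160)
obs 3: x=-3 → posterior Inverse-Gamma(29/10, 5909/160)
obs 4: x=2 → posterior Inverse-Gamma(17/5, 6889/160)

alpha=17/5, beta=6889/160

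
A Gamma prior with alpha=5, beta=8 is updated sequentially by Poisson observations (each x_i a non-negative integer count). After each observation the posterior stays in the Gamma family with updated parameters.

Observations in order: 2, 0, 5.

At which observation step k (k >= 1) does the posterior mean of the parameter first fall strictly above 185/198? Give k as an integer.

k = 3

obs 1: x=2 → posterior Gamma(7, 9)
obs 2: x=0 → posterior Gamma(7, 10)
obs 3: x=5 → posterior Gamma(12, 11)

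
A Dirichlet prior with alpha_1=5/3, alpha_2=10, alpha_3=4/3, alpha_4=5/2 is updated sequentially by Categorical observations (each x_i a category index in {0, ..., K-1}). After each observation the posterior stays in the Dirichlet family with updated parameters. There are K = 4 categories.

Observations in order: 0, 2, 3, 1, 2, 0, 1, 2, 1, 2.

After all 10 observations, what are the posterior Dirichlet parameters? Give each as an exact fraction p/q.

obs 1: x=0 → posterior Dirichlet(8/3, 10, 4/3, 5/2)
obs 2: x=2 → posterior Dirichlet(8/3, 10, 7/3, 5/2)
obs 3: x=3 → posterior Dirichlet(8/3, 10, 7/3, 7/2)
obs 4: x=1 → posterior Dirichlet(8/3, 11, 7/3, 7/2)
obs 5: x=2 → posterior Dirichlet(8/3, 11, 10/3, 7/2)
obs 6: x=0 → posterior Dirichlet(11/3, 11, 10/3, 7/2)
obs 7: x=1 → posterior Dirichlet(11/3, 12, 10/3, 7/2)
obs 8: x=2 → posterior Dirichlet(11/3, 12, 13/3, 7/2)
obs 9: x=1 → posterior Dirichlet(11/3, 13, 13/3, 7/2)
obs 10: x=2 → posterior Dirichlet(11/3, 13, 16/3, 7/2)

alpha_1=11/3, alpha_2=13, alpha_3=16/3, alpha_4=7/2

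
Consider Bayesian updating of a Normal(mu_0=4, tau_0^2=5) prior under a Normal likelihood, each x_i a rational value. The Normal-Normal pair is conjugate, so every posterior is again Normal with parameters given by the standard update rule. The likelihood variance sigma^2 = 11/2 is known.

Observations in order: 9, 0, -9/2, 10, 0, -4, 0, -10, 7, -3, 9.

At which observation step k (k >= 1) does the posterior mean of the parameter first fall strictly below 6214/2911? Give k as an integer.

obs 1: x=9 → posterior Normal(134/21, 55/21)
obs 2: x=0 → posterior Normal(134/31, 55/31)
obs 3: x=-9/2 → posterior Normal(89/41, 55/41)
obs 4: x=10 → posterior Normal(63/17, 55/51)
obs 5: x=0 → posterior Normal(189/61, 55/61)
obs 6: x=-4 → posterior Normal(149/71, 55/71)
obs 7: x=0 → posterior Normal(149/81, 55/81)
obs 8: x=-10 → posterior Normal(7/13, 55/91)
obs 9: x=7 → posterior Normal(119/101, 55/101)
obs 10: x=-3 → posterior Normal(89/111, 55/111)
obs 11: x=9 → posterior Normal(179/121, 5/11)

k = 6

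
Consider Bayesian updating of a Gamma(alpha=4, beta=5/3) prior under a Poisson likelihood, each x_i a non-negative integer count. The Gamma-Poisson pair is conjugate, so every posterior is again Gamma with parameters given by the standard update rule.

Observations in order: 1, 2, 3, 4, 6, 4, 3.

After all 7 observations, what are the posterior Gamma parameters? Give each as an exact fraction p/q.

obs 1: x=1 → posterior Gamma(5, 8/3)
obs 2: x=2 → posterior Gamma(7, 11/3)
obs 3: x=3 → posterior Gamma(10, 14/3)
obs 4: x=4 → posterior Gamma(14, 17/3)
obs 5: x=6 → posterior Gamma(20, 20/3)
obs 6: x=4 → posterior Gamma(24, 23/3)
obs 7: x=3 → posterior Gamma(27, 26/3)

alpha=27, beta=26/3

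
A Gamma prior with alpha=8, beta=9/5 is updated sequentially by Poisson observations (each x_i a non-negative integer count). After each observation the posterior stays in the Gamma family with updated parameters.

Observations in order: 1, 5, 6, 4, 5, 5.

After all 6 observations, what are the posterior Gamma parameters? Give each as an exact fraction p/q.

alpha=34, beta=39/5

obs 1: x=1 → posterior Gamma(9, 14/5)
obs 2: x=5 → posterior Gamma(14, 19/5)
obs 3: x=6 → posterior Gamma(20, 24/5)
obs 4: x=4 → posterior Gamma(24, 29/5)
obs 5: x=5 → posterior Gamma(29, 34/5)
obs 6: x=5 → posterior Gamma(34, 39/5)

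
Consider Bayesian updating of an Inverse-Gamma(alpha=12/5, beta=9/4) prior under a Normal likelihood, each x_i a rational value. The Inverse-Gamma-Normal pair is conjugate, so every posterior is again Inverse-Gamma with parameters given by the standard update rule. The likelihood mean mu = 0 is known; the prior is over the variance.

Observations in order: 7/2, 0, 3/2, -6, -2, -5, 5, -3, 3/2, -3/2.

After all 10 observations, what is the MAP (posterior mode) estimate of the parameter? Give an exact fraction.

175/24

obs 1: x=7/2 → posterior Inverse-Gamma(29/10, 67/8)
obs 2: x=0 → posterior Inverse-Gamma(17/5, 67/8)
obs 3: x=3/2 → posterior Inverse-Gamma(39/10, 19/2)
obs 4: x=-6 → posterior Inverse-Gamma(22/5, 55/2)
obs 5: x=-2 → posterior Inverse-Gamma(49/10, 59/2)
obs 6: x=-5 → posterior Inverse-Gamma(27/5, 42)
obs 7: x=5 → posterior Inverse-Gamma(59/10, 109/2)
obs 8: x=-3 → posterior Inverse-Gamma(32/5, 59)
obs 9: x=3/2 → posterior Inverse-Gamma(69/10, 481/8)
obs 10: x=-3/2 → posterior Inverse-Gamma(37/5, 245/4)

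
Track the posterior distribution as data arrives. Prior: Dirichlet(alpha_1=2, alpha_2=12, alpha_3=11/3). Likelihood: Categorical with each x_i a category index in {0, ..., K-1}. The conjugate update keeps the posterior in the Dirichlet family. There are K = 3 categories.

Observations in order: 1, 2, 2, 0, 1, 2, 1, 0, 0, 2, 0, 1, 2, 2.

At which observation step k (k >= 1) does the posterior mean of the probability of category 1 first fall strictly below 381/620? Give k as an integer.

k = 4

obs 1: x=1 → posterior Dirichlet(2, 13, 11/3)
obs 2: x=2 → posterior Dirichlet(2, 13, 14/3)
obs 3: x=2 → posterior Dirichlet(2, 13, 17/3)
obs 4: x=0 → posterior Dirichlet(3, 13, 17/3)
obs 5: x=1 → posterior Dirichlet(3, 14, 17/3)
obs 6: x=2 → posterior Dirichlet(3, 14, 20/3)
obs 7: x=1 → posterior Dirichlet(3, 15, 20/3)
obs 8: x=0 → posterior Dirichlet(4, 15, 20/3)
obs 9: x=0 → posterior Dirichlet(5, 15, 20/3)
obs 10: x=2 → posterior Dirichlet(5, 15, 23/3)
obs 11: x=0 → posterior Dirichlet(6, 15, 23/3)
obs 12: x=1 → posterior Dirichlet(6, 16, 23/3)
obs 13: x=2 → posterior Dirichlet(6, 16, 26/3)
obs 14: x=2 → posterior Dirichlet(6, 16, 29/3)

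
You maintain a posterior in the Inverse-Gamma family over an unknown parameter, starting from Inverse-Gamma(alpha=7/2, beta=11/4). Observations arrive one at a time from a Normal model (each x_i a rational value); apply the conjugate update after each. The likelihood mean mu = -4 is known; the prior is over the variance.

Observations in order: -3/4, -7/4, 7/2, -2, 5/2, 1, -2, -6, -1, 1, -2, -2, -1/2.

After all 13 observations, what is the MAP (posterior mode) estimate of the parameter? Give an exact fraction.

1687/176

obs 1: x=-3/4 → posterior Inverse-Gamma(4, 257/32)
obs 2: x=-7/4 → posterior Inverse-Gamma(9/2, 169/16)
obs 3: x=7/2 → posterior Inverse-Gamma(5, 619/16)
obs 4: x=-2 → posterior Inverse-Gamma(11/2, 651/16)
obs 5: x=5/2 → posterior Inverse-Gamma(6, 989/16)
obs 6: x=1 → posterior Inverse-Gamma(13/2, 1189/16)
obs 7: x=-2 → posterior Inverse-Gamma(7, 1221/16)
obs 8: x=-6 → posterior Inverse-Gamma(15/2, 1253/16)
obs 9: x=-1 → posterior Inverse-Gamma(8, 1325/16)
obs 10: x=1 → posterior Inverse-Gamma(17/2, 1525/16)
obs 11: x=-2 → posterior Inverse-Gamma(9, 1557/16)
obs 12: x=-2 → posterior Inverse-Gamma(19/2, 1589/16)
obs 13: x=-1/2 → posterior Inverse-Gamma(10, 1687/16)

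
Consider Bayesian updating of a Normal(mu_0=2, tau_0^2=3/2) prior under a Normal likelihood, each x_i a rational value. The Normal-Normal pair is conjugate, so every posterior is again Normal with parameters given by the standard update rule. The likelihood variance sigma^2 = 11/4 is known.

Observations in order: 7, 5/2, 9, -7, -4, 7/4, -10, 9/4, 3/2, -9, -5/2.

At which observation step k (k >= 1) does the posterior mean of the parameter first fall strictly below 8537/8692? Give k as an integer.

k = 7

obs 1: x=7 → posterior Normal(64/17, 33/34)
obs 2: x=5/2 → posterior Normal(79/23, 33/46)
obs 3: x=9 → posterior Normal(133/29, 33/58)
obs 4: x=-7 → posterior Normal(13/5, 33/70)
obs 5: x=-4 → posterior Normal(67/41, 33/82)
obs 6: x=7/4 → posterior Normal(155/94, 33/94)
obs 7: x=-10 → posterior Normal(35/106, 33/106)
obs 8: x=9/4 → posterior Normal(31/59, 33/118)
obs 9: x=3/2 → posterior Normal(8/13, 33/130)
obs 10: x=-9 → posterior Normal(-14/71, 33/142)
obs 11: x=-5/2 → posterior Normal(-29/77, 3/14)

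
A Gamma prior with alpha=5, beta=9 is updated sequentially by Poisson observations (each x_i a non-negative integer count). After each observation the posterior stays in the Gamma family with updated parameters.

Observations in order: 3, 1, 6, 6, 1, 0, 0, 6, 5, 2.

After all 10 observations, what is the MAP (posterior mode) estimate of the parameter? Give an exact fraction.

34/19

obs 1: x=3 → posterior Gamma(8, 10)
obs 2: x=1 → posterior Gamma(9, 11)
obs 3: x=6 → posterior Gamma(15, 12)
obs 4: x=6 → posterior Gamma(21, 13)
obs 5: x=1 → posterior Gamma(22, 14)
obs 6: x=0 → posterior Gamma(22, 15)
obs 7: x=0 → posterior Gamma(22, 16)
obs 8: x=6 → posterior Gamma(28, 17)
obs 9: x=5 → posterior Gamma(33, 18)
obs 10: x=2 → posterior Gamma(35, 19)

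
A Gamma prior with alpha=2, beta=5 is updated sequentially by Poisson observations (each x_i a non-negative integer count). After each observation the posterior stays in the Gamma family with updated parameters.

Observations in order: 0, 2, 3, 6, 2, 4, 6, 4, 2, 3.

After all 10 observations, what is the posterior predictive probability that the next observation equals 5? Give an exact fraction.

2436275226266017700835946016013622283935546875/45671926166590716193865151022383844364247891968

obs 1: x=0 → posterior Gamma(2, 6)
obs 2: x=2 → posterior Gamma(4, 7)
obs 3: x=3 → posterior Gamma(7, 8)
obs 4: x=6 → posterior Gamma(13, 9)
obs 5: x=2 → posterior Gamma(15, 10)
obs 6: x=4 → posterior Gamma(19, 11)
obs 7: x=6 → posterior Gamma(25, 12)
obs 8: x=4 → posterior Gamma(29, 13)
obs 9: x=2 → posterior Gamma(31, 14)
obs 10: x=3 → posterior Gamma(34, 15)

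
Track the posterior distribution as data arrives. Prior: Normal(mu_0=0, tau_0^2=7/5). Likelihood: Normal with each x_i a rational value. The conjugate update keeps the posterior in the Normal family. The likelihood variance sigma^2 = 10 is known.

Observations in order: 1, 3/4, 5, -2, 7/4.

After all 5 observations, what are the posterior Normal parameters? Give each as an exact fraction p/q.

mu_0=91/170, tau_0^2=14/17

obs 1: x=1 → posterior Normal(7/57, 70/57)
obs 2: x=3/4 → posterior Normal(49/256, 35/32)
obs 3: x=5 → posterior Normal(189/284, 70/71)
obs 4: x=-2 → posterior Normal(133/312, 35/39)
obs 5: x=7/4 → posterior Normal(91/170, 14/17)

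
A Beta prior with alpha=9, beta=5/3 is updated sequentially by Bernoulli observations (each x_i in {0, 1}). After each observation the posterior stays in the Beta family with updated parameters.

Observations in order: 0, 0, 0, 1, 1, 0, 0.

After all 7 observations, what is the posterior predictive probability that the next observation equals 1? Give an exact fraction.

obs 1: x=0 → posterior Beta(9, 8/3)
obs 2: x=0 → posterior Beta(9, 11/3)
obs 3: x=0 → posterior Beta(9, 14/3)
obs 4: x=1 → posterior Beta(10, 14/3)
obs 5: x=1 → posterior Beta(11, 14/3)
obs 6: x=0 → posterior Beta(11, 17/3)
obs 7: x=0 → posterior Beta(11, 20/3)

33/53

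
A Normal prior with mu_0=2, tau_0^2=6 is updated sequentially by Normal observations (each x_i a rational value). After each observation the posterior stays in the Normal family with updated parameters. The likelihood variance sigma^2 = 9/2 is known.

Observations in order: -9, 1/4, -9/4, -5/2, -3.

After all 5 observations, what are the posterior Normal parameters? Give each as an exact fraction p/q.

mu_0=-60/23, tau_0^2=18/23

obs 1: x=-9 → posterior Normal(-30/7, 18/7)
obs 2: x=1/4 → posterior Normal(-29/11, 18/11)
obs 3: x=-9/4 → posterior Normal(-38/15, 6/5)
obs 4: x=-5/2 → posterior Normal(-48/19, 18/19)
obs 5: x=-3 → posterior Normal(-60/23, 18/23)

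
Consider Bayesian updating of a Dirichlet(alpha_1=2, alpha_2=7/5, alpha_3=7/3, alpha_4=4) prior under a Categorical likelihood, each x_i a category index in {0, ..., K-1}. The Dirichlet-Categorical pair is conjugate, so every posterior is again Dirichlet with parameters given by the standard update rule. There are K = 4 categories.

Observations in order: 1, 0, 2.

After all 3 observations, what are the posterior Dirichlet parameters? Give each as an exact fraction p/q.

alpha_1=3, alpha_2=12/5, alpha_3=10/3, alpha_4=4

obs 1: x=1 → posterior Dirichlet(2, 12/5, 7/3, 4)
obs 2: x=0 → posterior Dirichlet(3, 12/5, 7/3, 4)
obs 3: x=2 → posterior Dirichlet(3, 12/5, 10/3, 4)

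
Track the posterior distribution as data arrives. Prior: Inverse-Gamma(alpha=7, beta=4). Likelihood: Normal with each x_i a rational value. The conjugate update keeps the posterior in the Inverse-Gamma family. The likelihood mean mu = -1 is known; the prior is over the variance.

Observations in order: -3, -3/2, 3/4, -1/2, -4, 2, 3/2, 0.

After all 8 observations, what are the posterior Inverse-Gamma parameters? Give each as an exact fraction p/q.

alpha=11, beta=653/32

obs 1: x=-3 → posterior Inverse-Gamma(15/2, 6)
obs 2: x=-3/2 → posterior Inverse-Gamma(8, 49/8)
obs 3: x=3/4 → posterior Inverse-Gamma(17/2, 245/32)
obs 4: x=-1/2 → posterior Inverse-Gamma(9, 249/32)
obs 5: x=-4 → posterior Inverse-Gamma(19/2, 393/32)
obs 6: x=2 → posterior Inverse-Gamma(10, 537/32)
obs 7: x=3/2 → posterior Inverse-Gamma(21/2, 637/32)
obs 8: x=0 → posterior Inverse-Gamma(11, 653/32)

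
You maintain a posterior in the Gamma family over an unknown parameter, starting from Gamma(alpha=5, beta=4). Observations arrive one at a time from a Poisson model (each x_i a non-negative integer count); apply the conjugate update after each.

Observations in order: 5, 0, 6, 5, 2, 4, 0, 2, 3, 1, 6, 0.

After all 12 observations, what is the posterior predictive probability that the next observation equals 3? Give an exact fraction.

973725465871714069253205019797223561845765056757760/4773695331839566234818968439734627784374274207965089

obs 1: x=5 → posterior Gamma(10, 5)
obs 2: x=0 → posterior Gamma(10, 6)
obs 3: x=6 → posterior Gamma(16, 7)
obs 4: x=5 → posterior Gamma(21, 8)
obs 5: x=2 → posterior Gamma(23, 9)
obs 6: x=4 → posterior Gamma(27, 10)
obs 7: x=0 → posterior Gamma(27, 11)
obs 8: x=2 → posterior Gamma(29, 12)
obs 9: x=3 → posterior Gamma(32, 13)
obs 10: x=1 → posterior Gamma(33, 14)
obs 11: x=6 → posterior Gamma(39, 15)
obs 12: x=0 → posterior Gamma(39, 16)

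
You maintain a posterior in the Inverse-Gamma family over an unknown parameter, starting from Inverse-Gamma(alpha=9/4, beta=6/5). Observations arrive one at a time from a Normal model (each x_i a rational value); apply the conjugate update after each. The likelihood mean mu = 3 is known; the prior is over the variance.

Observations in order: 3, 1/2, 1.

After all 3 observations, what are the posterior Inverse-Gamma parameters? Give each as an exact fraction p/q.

obs 1: x=3 → posterior Inverse-Gamma(11/4, 6/5)
obs 2: x=1/2 → posterior Inverse-Gamma(13/4, 173/40)
obs 3: x=1 → posterior Inverse-Gamma(15/4, 253/40)

alpha=15/4, beta=253/40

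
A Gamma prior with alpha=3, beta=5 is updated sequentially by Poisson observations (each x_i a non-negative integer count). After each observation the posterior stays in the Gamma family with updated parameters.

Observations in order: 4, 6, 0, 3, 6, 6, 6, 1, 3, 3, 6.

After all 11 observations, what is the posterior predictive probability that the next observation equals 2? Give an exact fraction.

442535672344760993850423154336140482335216058834714433159168/1958831807773342257691221904789587637189069813834520650586897

obs 1: x=4 → posterior Gamma(7, 6)
obs 2: x=6 → posterior Gamma(13, 7)
obs 3: x=0 → posterior Gamma(13, 8)
obs 4: x=3 → posterior Gamma(16, 9)
obs 5: x=6 → posterior Gamma(22, 10)
obs 6: x=6 → posterior Gamma(28, 11)
obs 7: x=6 → posterior Gamma(34, 12)
obs 8: x=1 → posterior Gamma(35, 13)
obs 9: x=3 → posterior Gamma(38, 14)
obs 10: x=3 → posterior Gamma(41, 15)
obs 11: x=6 → posterior Gamma(47, 16)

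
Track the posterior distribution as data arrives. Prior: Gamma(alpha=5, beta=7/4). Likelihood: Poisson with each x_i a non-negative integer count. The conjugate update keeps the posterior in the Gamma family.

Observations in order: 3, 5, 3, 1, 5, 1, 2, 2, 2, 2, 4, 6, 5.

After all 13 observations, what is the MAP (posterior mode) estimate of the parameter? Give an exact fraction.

180/59

obs 1: x=3 → posterior Gamma(8, 11/4)
obs 2: x=5 → posterior Gamma(13, 15/4)
obs 3: x=3 → posterior Gamma(16, 19/4)
obs 4: x=1 → posterior Gamma(17, 23/4)
obs 5: x=5 → posterior Gamma(22, 27/4)
obs 6: x=1 → posterior Gamma(23, 31/4)
obs 7: x=2 → posterior Gamma(25, 35/4)
obs 8: x=2 → posterior Gamma(27, 39/4)
obs 9: x=2 → posterior Gamma(29, 43/4)
obs 10: x=2 → posterior Gamma(31, 47/4)
obs 11: x=4 → posterior Gamma(35, 51/4)
obs 12: x=6 → posterior Gamma(41, 55/4)
obs 13: x=5 → posterior Gamma(46, 59/4)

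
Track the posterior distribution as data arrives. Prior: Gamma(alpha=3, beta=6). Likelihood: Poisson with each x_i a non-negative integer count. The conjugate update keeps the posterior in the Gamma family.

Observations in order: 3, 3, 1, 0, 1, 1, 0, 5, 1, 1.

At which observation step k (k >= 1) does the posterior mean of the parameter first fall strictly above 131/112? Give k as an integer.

obs 1: x=3 → posterior Gamma(6, 7)
obs 2: x=3 → posterior Gamma(9, 8)
obs 3: x=1 → posterior Gamma(10, 9)
obs 4: x=0 → posterior Gamma(10, 10)
obs 5: x=1 → posterior Gamma(11, 11)
obs 6: x=1 → posterior Gamma(12, 12)
obs 7: x=0 → posterior Gamma(12, 13)
obs 8: x=5 → posterior Gamma(17, 14)
obs 9: x=1 → posterior Gamma(18, 15)
obs 10: x=1 → posterior Gamma(19, 16)

k = 8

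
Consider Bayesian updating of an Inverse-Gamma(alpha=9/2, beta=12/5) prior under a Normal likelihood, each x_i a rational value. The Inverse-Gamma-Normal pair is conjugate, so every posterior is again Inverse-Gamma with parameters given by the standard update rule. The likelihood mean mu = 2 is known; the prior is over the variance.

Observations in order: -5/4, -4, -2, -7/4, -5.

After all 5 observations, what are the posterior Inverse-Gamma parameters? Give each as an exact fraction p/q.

alpha=7, beta=5217/80

obs 1: x=-5/4 → posterior Inverse-Gamma(5, 1229/160)
obs 2: x=-4 → posterior Inverse-Gamma(11/2, 4109/160)
obs 3: x=-2 → posterior Inverse-Gamma(6, 5389/160)
obs 4: x=-7/4 → posterior Inverse-Gamma(13/2, 3257/80)
obs 5: x=-5 → posterior Inverse-Gamma(7, 5217/80)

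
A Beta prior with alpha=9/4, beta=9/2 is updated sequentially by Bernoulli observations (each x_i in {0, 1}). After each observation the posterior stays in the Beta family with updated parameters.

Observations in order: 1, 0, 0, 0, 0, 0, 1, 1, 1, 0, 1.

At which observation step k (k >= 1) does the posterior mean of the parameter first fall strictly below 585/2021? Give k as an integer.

obs 1: x=1 → posterior Beta(13/4, 9/2)
obs 2: x=0 → posterior Beta(13/4, 11/2)
obs 3: x=0 → posterior Beta(13/4, 13/2)
obs 4: x=0 → posterior Beta(13/4, 15/2)
obs 5: x=0 → posterior Beta(13/4, 17/2)
obs 6: x=0 → posterior Beta(13/4, 19/2)
obs 7: x=1 → posterior Beta(17/4, 19/2)
obs 8: x=1 → posterior Beta(21/4, 19/2)
obs 9: x=1 → posterior Beta(25/4, 19/2)
obs 10: x=0 → posterior Beta(25/4, 21/2)
obs 11: x=1 → posterior Beta(29/4, 21/2)

k = 5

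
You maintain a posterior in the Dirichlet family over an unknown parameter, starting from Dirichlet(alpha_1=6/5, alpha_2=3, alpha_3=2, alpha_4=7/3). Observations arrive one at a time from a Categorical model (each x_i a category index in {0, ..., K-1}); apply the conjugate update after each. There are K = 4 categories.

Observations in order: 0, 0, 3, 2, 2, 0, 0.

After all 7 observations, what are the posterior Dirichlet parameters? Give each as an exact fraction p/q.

alpha_1=26/5, alpha_2=3, alpha_3=4, alpha_4=10/3

obs 1: x=0 → posterior Dirichlet(11/5, 3, 2, 7/3)
obs 2: x=0 → posterior Dirichlet(16/5, 3, 2, 7/3)
obs 3: x=3 → posterior Dirichlet(16/5, 3, 2, 10/3)
obs 4: x=2 → posterior Dirichlet(16/5, 3, 3, 10/3)
obs 5: x=2 → posterior Dirichlet(16/5, 3, 4, 10/3)
obs 6: x=0 → posterior Dirichlet(21/5, 3, 4, 10/3)
obs 7: x=0 → posterior Dirichlet(26/5, 3, 4, 10/3)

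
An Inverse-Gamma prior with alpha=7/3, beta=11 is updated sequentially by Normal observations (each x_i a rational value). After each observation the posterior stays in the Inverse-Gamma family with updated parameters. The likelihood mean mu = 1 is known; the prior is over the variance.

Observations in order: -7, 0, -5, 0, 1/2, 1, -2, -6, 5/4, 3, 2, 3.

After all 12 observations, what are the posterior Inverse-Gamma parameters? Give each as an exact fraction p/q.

alpha=25/3, beta=3061/32

obs 1: x=-7 → posterior Inverse-Gamma(17/6, 43)
obs 2: x=0 → posterior Inverse-Gamma(10/3, 87/2)
obs 3: x=-5 → posterior Inverse-Gamma(23/6, 123/2)
obs 4: x=0 → posterior Inverse-Gamma(13/3, 62)
obs 5: x=1/2 → posterior Inverse-Gamma(29/6, 497/8)
obs 6: x=1 → posterior Inverse-Gamma(16/3, 497/8)
obs 7: x=-2 → posterior Inverse-Gamma(35/6, 533/8)
obs 8: x=-6 → posterior Inverse-Gamma(19/3, 729/8)
obs 9: x=5/4 → posterior Inverse-Gamma(41/6, 2917/32)
obs 10: x=3 → posterior Inverse-Gamma(22/3, 2981/32)
obs 11: x=2 → posterior Inverse-Gamma(47/6, 2997/32)
obs 12: x=3 → posterior Inverse-Gamma(25/3, 3061/32)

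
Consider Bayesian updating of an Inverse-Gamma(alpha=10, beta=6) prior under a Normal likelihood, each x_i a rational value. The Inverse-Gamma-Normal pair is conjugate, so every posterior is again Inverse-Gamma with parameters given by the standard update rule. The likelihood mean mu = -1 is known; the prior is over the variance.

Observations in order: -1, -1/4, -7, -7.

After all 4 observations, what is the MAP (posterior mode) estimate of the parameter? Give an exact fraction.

1353/416

obs 1: x=-1 → posterior Inverse-Gamma(21/2, 6)
obs 2: x=-1/4 → posterior Inverse-Gamma(11, 201/32)
obs 3: x=-7 → posterior Inverse-Gamma(23/2, 777/32)
obs 4: x=-7 → posterior Inverse-Gamma(12, 1353/32)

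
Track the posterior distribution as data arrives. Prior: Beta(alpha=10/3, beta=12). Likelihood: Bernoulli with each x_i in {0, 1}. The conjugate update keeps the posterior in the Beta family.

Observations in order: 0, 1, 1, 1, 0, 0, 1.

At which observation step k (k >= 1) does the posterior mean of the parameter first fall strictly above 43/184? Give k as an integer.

k = 2

obs 1: x=0 → posterior Beta(10/3, 13)
obs 2: x=1 → posterior Beta(13/3, 13)
obs 3: x=1 → posterior Beta(16/3, 13)
obs 4: x=1 → posterior Beta(19/3, 13)
obs 5: x=0 → posterior Beta(19/3, 14)
obs 6: x=0 → posterior Beta(19/3, 15)
obs 7: x=1 → posterior Beta(22/3, 15)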